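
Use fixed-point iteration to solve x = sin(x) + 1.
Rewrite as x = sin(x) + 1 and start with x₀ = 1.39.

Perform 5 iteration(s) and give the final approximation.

Equation: x = sin(x) + 1
Fixed-point form: x = sin(x) + 1
x₀ = 1.39

x_1 = g(1.390000) = 1.983701
x_2 = g(1.983701) = 1.915959
x_3 = g(1.915959) = 1.941020
x_4 = g(1.941020) = 1.932246
x_5 = g(1.932246) = 1.935385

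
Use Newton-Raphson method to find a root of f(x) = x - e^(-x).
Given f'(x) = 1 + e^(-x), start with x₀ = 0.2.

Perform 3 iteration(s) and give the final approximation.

f(x) = x - e^(-x)
f'(x) = 1 + e^(-x)
x₀ = 0.2

Newton-Raphson formula: x_{n+1} = x_n - f(x_n)/f'(x_n)

Iteration 1:
  f(0.200000) = -0.618731
  f'(0.200000) = 1.818731
  x_1 = 0.200000 - (-0.618731)/1.818731 = 0.540199
Iteration 2:
  f(0.540199) = -0.042433
  f'(0.540199) = 1.582632
  x_2 = 0.540199 - (-0.042433)/1.582632 = 0.567011
Iteration 3:
  f(0.567011) = -0.000208
  f'(0.567011) = 1.567218
  x_3 = 0.567011 - (-0.000208)/1.567218 = 0.567143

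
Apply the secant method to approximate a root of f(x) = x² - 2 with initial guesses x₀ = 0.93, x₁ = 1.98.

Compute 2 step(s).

f(x) = x² - 2
x₀ = 0.93, x₁ = 1.98

Secant formula: x_{n+1} = x_n - f(x_n)(x_n - x_{n-1})/(f(x_n) - f(x_{n-1}))

Iteration 1:
  f(0.930000) = -1.135100
  f(1.980000) = 1.920400
  x_2 = 1.980000 - 1.920400×(1.980000 - 0.930000)/(1.920400 - (-1.135100))
       = 1.320069
Iteration 2:
  f(1.980000) = 1.920400
  f(1.320069) = -0.257419
  x_3 = 1.320069 - (-0.257419)×(1.320069 - 1.980000)/(-0.257419 - 1.920400)
       = 1.398073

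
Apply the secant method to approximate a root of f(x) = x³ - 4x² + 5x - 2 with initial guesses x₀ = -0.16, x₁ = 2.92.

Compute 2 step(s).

f(x) = x³ - 4x² + 5x - 2
x₀ = -0.16, x₁ = 2.92

Secant formula: x_{n+1} = x_n - f(x_n)(x_n - x_{n-1})/(f(x_n) - f(x_{n-1}))

Iteration 1:
  f(-0.160000) = -2.906496
  f(2.920000) = 3.391488
  x_2 = 2.920000 - 3.391488×(2.920000 - (-0.160000))/(3.391488 - (-2.906496))
       = 1.261408
Iteration 2:
  f(2.920000) = 3.391488
  f(1.261408) = -0.050471
  x_3 = 1.261408 - (-0.050471)×(1.261408 - 2.920000)/(-0.050471 - 3.391488)
       = 1.285729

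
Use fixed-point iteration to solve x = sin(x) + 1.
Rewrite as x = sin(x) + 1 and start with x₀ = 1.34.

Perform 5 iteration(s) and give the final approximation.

Equation: x = sin(x) + 1
Fixed-point form: x = sin(x) + 1
x₀ = 1.34

x_1 = g(1.340000) = 1.973485
x_2 = g(1.973485) = 1.920011
x_3 = g(1.920011) = 1.939642
x_4 = g(1.939642) = 1.932744
x_5 = g(1.932744) = 1.935209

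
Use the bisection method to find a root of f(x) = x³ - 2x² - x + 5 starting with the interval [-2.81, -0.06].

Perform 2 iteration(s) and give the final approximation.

f(x) = x³ - 2x² - x + 5
Initial interval: [-2.81, -0.06]

Iteration 1:
  c_1 = (-2.810000 + (-0.060000))/2 = -1.435000
  f(c_1) = f(-1.435000) = -0.638438
  f(a) × f(c) ≥ 0, new interval: [-1.435000, -0.060000]
Iteration 2:
  c_2 = (-1.435000 + (-0.060000))/2 = -0.747500
  f(c_2) = f(-0.747500) = 4.212317
  f(a) × f(c) < 0, new interval: [-1.435000, -0.747500]

After 2 iteration(s), the approximation is c_2 = -0.747500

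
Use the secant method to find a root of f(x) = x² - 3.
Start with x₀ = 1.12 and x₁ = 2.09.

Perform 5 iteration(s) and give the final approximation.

f(x) = x² - 3
x₀ = 1.12, x₁ = 2.09

Secant formula: x_{n+1} = x_n - f(x_n)(x_n - x_{n-1})/(f(x_n) - f(x_{n-1}))

Iteration 1:
  f(1.120000) = -1.745600
  f(2.090000) = 1.368100
  x_2 = 2.090000 - 1.368100×(2.090000 - 1.120000)/(1.368100 - (-1.745600))
       = 1.663801
Iteration 2:
  f(2.090000) = 1.368100
  f(1.663801) = -0.231767
  x_3 = 1.663801 - (-0.231767)×(1.663801 - 2.090000)/(-0.231767 - 1.368100)
       = 1.725543
Iteration 3:
  f(1.663801) = -0.231767
  f(1.725543) = -0.022502
  x_4 = 1.725543 - (-0.022502)×(1.725543 - 1.663801)/(-0.022502 - (-0.231767))
       = 1.732182
Iteration 4:
  f(1.725543) = -0.022502
  f(1.732182) = 0.000454
  x_5 = 1.732182 - 0.000454×(1.732182 - 1.725543)/(0.000454 - (-0.022502))
       = 1.732051
Iteration 5:
  f(1.732182) = 0.000454
  f(1.732051) = -0.000001
  x_6 = 1.732051 - (-0.000001)×(1.732051 - 1.732182)/(-0.000001 - 0.000454)
       = 1.732051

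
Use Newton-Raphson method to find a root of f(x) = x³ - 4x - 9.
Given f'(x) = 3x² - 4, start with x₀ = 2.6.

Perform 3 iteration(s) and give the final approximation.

f(x) = x³ - 4x - 9
f'(x) = 3x² - 4
x₀ = 2.6

Newton-Raphson formula: x_{n+1} = x_n - f(x_n)/f'(x_n)

Iteration 1:
  f(2.600000) = -1.824000
  f'(2.600000) = 16.280000
  x_1 = 2.600000 - (-1.824000)/16.280000 = 2.712039
Iteration 2:
  f(2.712039) = 0.099318
  f'(2.712039) = 18.065472
  x_2 = 2.712039 - 0.099318/18.065472 = 2.706542
Iteration 3:
  f(2.706542) = 0.000246
  f'(2.706542) = 17.976103
  x_3 = 2.706542 - 0.000246/17.976103 = 2.706528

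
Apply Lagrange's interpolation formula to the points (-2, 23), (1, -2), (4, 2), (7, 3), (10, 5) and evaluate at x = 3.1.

Lagrange interpolation formula:
P(x) = Σ yᵢ × Lᵢ(x)
where Lᵢ(x) = Π_{j≠i} (x - xⱼ)/(xᵢ - xⱼ)

L_0(3.1) = (3.1 - 1)/(-2 - 1) × (3.1 - 4)/(-2 - 4) × (3.1 - 7)/(-2 - 7) × (3.1 - 10)/(-2 - 10) = -0.026163
L_1(3.1) = (3.1 - (-2))/(1 - (-2)) × (3.1 - 4)/(1 - 4) × (3.1 - 7)/(1 - 7) × (3.1 - 10)/(1 - 10) = 0.254150
L_2(3.1) = (3.1 - (-2))/(4 - (-2)) × (3.1 - 1)/(4 - 1) × (3.1 - 7)/(4 - 7) × (3.1 - 10)/(4 - 10) = 0.889525
L_3(3.1) = (3.1 - (-2))/(7 - (-2)) × (3.1 - 1)/(7 - 1) × (3.1 - 4)/(7 - 4) × (3.1 - 10)/(7 - 10) = -0.136850
L_4(3.1) = (3.1 - (-2))/(10 - (-2)) × (3.1 - 1)/(10 - 1) × (3.1 - 4)/(10 - 4) × (3.1 - 7)/(10 - 7) = 0.019338

P(3.1) = 23×L_0(3.1) + (-2)×L_1(3.1) + 2×L_2(3.1) + 3×L_3(3.1) + 5×L_4(3.1)
P(3.1) = 0.355150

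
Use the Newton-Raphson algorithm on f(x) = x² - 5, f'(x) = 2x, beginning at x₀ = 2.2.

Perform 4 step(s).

f(x) = x² - 5
f'(x) = 2x
x₀ = 2.2

Newton-Raphson formula: x_{n+1} = x_n - f(x_n)/f'(x_n)

Iteration 1:
  f(2.200000) = -0.160000
  f'(2.200000) = 4.400000
  x_1 = 2.200000 - (-0.160000)/4.400000 = 2.236364
Iteration 2:
  f(2.236364) = 0.001322
  f'(2.236364) = 4.472727
  x_2 = 2.236364 - 0.001322/4.472727 = 2.236068
Iteration 3:
  f(2.236068) = 0.000000
  f'(2.236068) = 4.472136
  x_3 = 2.236068 - 0.000000/4.472136 = 2.236068
Iteration 4:
  f(2.236068) = 0.000000
  f'(2.236068) = 4.472136
  x_4 = 2.236068 - 0.000000/4.472136 = 2.236068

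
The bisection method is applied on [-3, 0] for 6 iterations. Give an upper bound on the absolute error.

Bisection error bound: |error| ≤ (b-a)/2^n
|error| ≤ (0 - (-3))/2^6 = 3/2^6
|error| ≤ 0.0468750000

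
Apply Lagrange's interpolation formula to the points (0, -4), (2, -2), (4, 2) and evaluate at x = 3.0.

Lagrange interpolation formula:
P(x) = Σ yᵢ × Lᵢ(x)
where Lᵢ(x) = Π_{j≠i} (x - xⱼ)/(xᵢ - xⱼ)

L_0(3.0) = (3.0 - 2)/(0 - 2) × (3.0 - 4)/(0 - 4) = -0.125000
L_1(3.0) = (3.0 - 0)/(2 - 0) × (3.0 - 4)/(2 - 4) = 0.750000
L_2(3.0) = (3.0 - 0)/(4 - 0) × (3.0 - 2)/(4 - 2) = 0.375000

P(3.0) = (-4)×L_0(3.0) + (-2)×L_1(3.0) + 2×L_2(3.0)
P(3.0) = -0.250000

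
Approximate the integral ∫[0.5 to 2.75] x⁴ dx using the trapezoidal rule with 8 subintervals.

f(x) = x⁴
a = 0.5, b = 2.75, n = 8
h = (b - a)/n = 0.281250

Trapezoidal rule: (h/2)[f(x₀) + 2f(x₁) + 2f(x₂) + ... + f(xₙ)]

x_0 = 0.5000, f(x_0) = 0.062500, coefficient = 1
x_1 = 0.7812, f(x_1) = 0.372529, coefficient = 2
x_2 = 1.0625, f(x_2) = 1.274429, coefficient = 2
x_3 = 1.3438, f(x_3) = 3.260423, coefficient = 2
x_4 = 1.6250, f(x_4) = 6.972900, coefficient = 2
x_5 = 1.9062, f(x_5) = 13.204423, coefficient = 2
x_6 = 2.1875, f(x_6) = 22.897720, coefficient = 2
x_7 = 2.4688, f(x_7) = 37.145692, coefficient = 2
x_8 = 2.7500, f(x_8) = 57.191406, coefficient = 1

I ≈ (0.281250/2) × 227.510139 = 31.993613
Exact value: 31.449023
Error: 0.544590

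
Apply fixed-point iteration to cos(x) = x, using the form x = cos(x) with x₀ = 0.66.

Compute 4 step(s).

Equation: cos(x) = x
Fixed-point form: x = cos(x)
x₀ = 0.66

x_1 = g(0.660000) = 0.789992
x_2 = g(0.789992) = 0.703851
x_3 = g(0.703851) = 0.762356
x_4 = g(0.762356) = 0.723211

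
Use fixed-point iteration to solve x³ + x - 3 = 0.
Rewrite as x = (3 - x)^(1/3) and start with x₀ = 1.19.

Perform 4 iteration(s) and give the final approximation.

Equation: x³ + x - 3 = 0
Fixed-point form: x = (3 - x)^(1/3)
x₀ = 1.19

x_1 = g(1.190000) = 1.218689
x_2 = g(1.218689) = 1.212216
x_3 = g(1.212216) = 1.213682
x_4 = g(1.213682) = 1.213350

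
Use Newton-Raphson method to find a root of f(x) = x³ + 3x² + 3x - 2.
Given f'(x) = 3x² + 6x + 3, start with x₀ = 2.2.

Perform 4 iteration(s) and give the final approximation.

f(x) = x³ + 3x² + 3x - 2
f'(x) = 3x² + 6x + 3
x₀ = 2.2

Newton-Raphson formula: x_{n+1} = x_n - f(x_n)/f'(x_n)

Iteration 1:
  f(2.200000) = 29.768000
  f'(2.200000) = 30.720000
  x_1 = 2.200000 - 29.768000/30.720000 = 1.230990
Iteration 2:
  f(1.230990) = 8.104337
  f'(1.230990) = 14.931944
  x_2 = 1.230990 - 8.104337/14.931944 = 0.688238
Iteration 3:
  f(0.688238) = 1.811727
  f'(0.688238) = 8.550442
  x_3 = 0.688238 - 1.811727/8.550442 = 0.476351
Iteration 4:
  f(0.476351) = 0.217873
  f'(0.476351) = 6.538837
  x_4 = 0.476351 - 0.217873/6.538837 = 0.443031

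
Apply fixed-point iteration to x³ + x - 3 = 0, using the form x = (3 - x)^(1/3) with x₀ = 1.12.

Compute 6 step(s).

Equation: x³ + x - 3 = 0
Fixed-point form: x = (3 - x)^(1/3)
x₀ = 1.12

x_1 = g(1.120000) = 1.234201
x_2 = g(1.234201) = 1.208687
x_3 = g(1.208687) = 1.214480
x_4 = g(1.214480) = 1.213170
x_5 = g(1.213170) = 1.213466
x_6 = g(1.213466) = 1.213399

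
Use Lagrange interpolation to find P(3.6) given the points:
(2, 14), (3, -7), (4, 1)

Lagrange interpolation formula:
P(x) = Σ yᵢ × Lᵢ(x)
where Lᵢ(x) = Π_{j≠i} (x - xⱼ)/(xᵢ - xⱼ)

L_0(3.6) = (3.6 - 3)/(2 - 3) × (3.6 - 4)/(2 - 4) = -0.120000
L_1(3.6) = (3.6 - 2)/(3 - 2) × (3.6 - 4)/(3 - 4) = 0.640000
L_2(3.6) = (3.6 - 2)/(4 - 2) × (3.6 - 3)/(4 - 3) = 0.480000

P(3.6) = 14×L_0(3.6) + (-7)×L_1(3.6) + 1×L_2(3.6)
P(3.6) = -5.680000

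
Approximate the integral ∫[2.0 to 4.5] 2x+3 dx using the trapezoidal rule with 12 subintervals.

f(x) = 2x+3
a = 2.0, b = 4.5, n = 12
h = (b - a)/n = 0.208333

Trapezoidal rule: (h/2)[f(x₀) + 2f(x₁) + 2f(x₂) + ... + f(xₙ)]

x_0 = 2.0000, f(x_0) = 7.000000, coefficient = 1
x_1 = 2.2083, f(x_1) = 7.416667, coefficient = 2
x_2 = 2.4167, f(x_2) = 7.833333, coefficient = 2
x_3 = 2.6250, f(x_3) = 8.250000, coefficient = 2
x_4 = 2.8333, f(x_4) = 8.666667, coefficient = 2
x_5 = 3.0417, f(x_5) = 9.083333, coefficient = 2
x_6 = 3.2500, f(x_6) = 9.500000, coefficient = 2
x_7 = 3.4583, f(x_7) = 9.916667, coefficient = 2
x_8 = 3.6667, f(x_8) = 10.333333, coefficient = 2
x_9 = 3.8750, f(x_9) = 10.750000, coefficient = 2
x_10 = 4.0833, f(x_10) = 11.166667, coefficient = 2
x_11 = 4.2917, f(x_11) = 11.583333, coefficient = 2
x_12 = 4.5000, f(x_12) = 12.000000, coefficient = 1

I ≈ (0.208333/2) × 228.000000 = 23.750000
Exact value: 23.750000
Error: 0.000000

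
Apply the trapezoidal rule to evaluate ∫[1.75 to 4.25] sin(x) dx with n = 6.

f(x) = sin(x)
a = 1.75, b = 4.25, n = 6
h = (b - a)/n = 0.416667

Trapezoidal rule: (h/2)[f(x₀) + 2f(x₁) + 2f(x₂) + ... + f(xₙ)]

x_0 = 1.7500, f(x_0) = 0.983986, coefficient = 1
x_1 = 2.1667, f(x_1) = 0.827660, coefficient = 2
x_2 = 2.5833, f(x_2) = 0.529711, coefficient = 2
x_3 = 3.0000, f(x_3) = 0.141120, coefficient = 2
x_4 = 3.4167, f(x_4) = -0.271618, coefficient = 2
x_5 = 3.8333, f(x_5) = -0.637879, coefficient = 2
x_6 = 4.2500, f(x_6) = -0.894989, coefficient = 1

I ≈ (0.416667/2) × 1.266985 = 0.263955
Exact value: 0.267841
Error: 0.003886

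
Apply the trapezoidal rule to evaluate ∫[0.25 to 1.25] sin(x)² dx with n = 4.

f(x) = sin(x)²
a = 0.25, b = 1.25, n = 4
h = (b - a)/n = 0.250000

Trapezoidal rule: (h/2)[f(x₀) + 2f(x₁) + 2f(x₂) + ... + f(xₙ)]

x_0 = 0.2500, f(x_0) = 0.061209, coefficient = 1
x_1 = 0.5000, f(x_1) = 0.229849, coefficient = 2
x_2 = 0.7500, f(x_2) = 0.464631, coefficient = 2
x_3 = 1.0000, f(x_3) = 0.708073, coefficient = 2
x_4 = 1.2500, f(x_4) = 0.900572, coefficient = 1

I ≈ (0.250000/2) × 3.766888 = 0.470861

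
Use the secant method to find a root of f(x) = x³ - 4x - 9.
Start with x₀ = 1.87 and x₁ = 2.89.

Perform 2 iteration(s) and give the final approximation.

f(x) = x³ - 4x - 9
x₀ = 1.87, x₁ = 2.89

Secant formula: x_{n+1} = x_n - f(x_n)(x_n - x_{n-1})/(f(x_n) - f(x_{n-1}))

Iteration 1:
  f(1.870000) = -9.940797
  f(2.890000) = 3.577569
  x_2 = 2.890000 - 3.577569×(2.890000 - 1.870000)/(3.577569 - (-9.940797))
       = 2.620062
Iteration 2:
  f(2.890000) = 3.577569
  f(2.620062) = -1.494243
  x_3 = 2.620062 - (-1.494243)×(2.620062 - 2.890000)/(-1.494243 - 3.577569)
       = 2.699590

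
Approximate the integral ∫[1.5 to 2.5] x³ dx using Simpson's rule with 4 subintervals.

f(x) = x³
a = 1.5, b = 2.5, n = 4
h = (b - a)/n = 0.250000

Simpson's rule: (h/3)[f(x₀) + 4f(x₁) + 2f(x₂) + ... + f(xₙ)]

x_0 = 1.5000, f(x_0) = 3.375000, coefficient = 1
x_1 = 1.7500, f(x_1) = 5.359375, coefficient = 4
x_2 = 2.0000, f(x_2) = 8.000000, coefficient = 2
x_3 = 2.2500, f(x_3) = 11.390625, coefficient = 4
x_4 = 2.5000, f(x_4) = 15.625000, coefficient = 1

I ≈ (0.250000/3) × 102.000000 = 8.500000
Exact value: 8.500000
Error: 0.000000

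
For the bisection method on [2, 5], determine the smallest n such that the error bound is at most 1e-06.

We need (b-a)/2^n ≤ 1e-06
(5 - 2)/2^n ≤ 1e-06
3/2^n ≤ 1e-06
2^n ≥ 3000000
n ≥ log₂(3000000) = 21.52
n ≥ 22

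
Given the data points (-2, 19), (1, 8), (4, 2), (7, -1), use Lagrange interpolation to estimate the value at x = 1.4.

Lagrange interpolation formula:
P(x) = Σ yᵢ × Lᵢ(x)
where Lᵢ(x) = Π_{j≠i} (x - xⱼ)/(xᵢ - xⱼ)

L_0(1.4) = (1.4 - 1)/(-2 - 1) × (1.4 - 4)/(-2 - 4) × (1.4 - 7)/(-2 - 7) = -0.035951
L_1(1.4) = (1.4 - (-2))/(1 - (-2)) × (1.4 - 4)/(1 - 4) × (1.4 - 7)/(1 - 7) = 0.916741
L_2(1.4) = (1.4 - (-2))/(4 - (-2)) × (1.4 - 1)/(4 - 1) × (1.4 - 7)/(4 - 7) = 0.141037
L_3(1.4) = (1.4 - (-2))/(7 - (-2)) × (1.4 - 1)/(7 - 1) × (1.4 - 4)/(7 - 4) = -0.021827

P(1.4) = 19×L_0(1.4) + 8×L_1(1.4) + 2×L_2(1.4) + (-1)×L_3(1.4)
P(1.4) = 6.954765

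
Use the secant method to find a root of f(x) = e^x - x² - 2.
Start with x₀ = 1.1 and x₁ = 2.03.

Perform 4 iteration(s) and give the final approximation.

f(x) = e^x - x² - 2
x₀ = 1.1, x₁ = 2.03

Secant formula: x_{n+1} = x_n - f(x_n)(x_n - x_{n-1})/(f(x_n) - f(x_{n-1}))

Iteration 1:
  f(1.100000) = -0.205834
  f(2.030000) = 1.493186
  x_2 = 2.030000 - 1.493186×(2.030000 - 1.100000)/(1.493186 - (-0.205834))
       = 1.212668
Iteration 2:
  f(2.030000) = 1.493186
  f(1.212668) = -0.108120
  x_3 = 1.212668 - (-0.108120)×(1.212668 - 2.030000)/(-0.108120 - 1.493186)
       = 1.267854
Iteration 3:
  f(1.212668) = -0.108120
  f(1.267854) = -0.054234
  x_4 = 1.267854 - (-0.054234)×(1.267854 - 1.212668)/(-0.054234 - (-0.108120))
       = 1.323398
Iteration 4:
  f(1.267854) = -0.054234
  f(1.323398) = 0.004780
  x_5 = 1.323398 - 0.004780×(1.323398 - 1.267854)/(0.004780 - (-0.054234))
       = 1.318898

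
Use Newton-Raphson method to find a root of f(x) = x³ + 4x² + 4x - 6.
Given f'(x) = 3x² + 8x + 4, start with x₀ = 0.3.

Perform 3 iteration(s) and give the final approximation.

f(x) = x³ + 4x² + 4x - 6
f'(x) = 3x² + 8x + 4
x₀ = 0.3

Newton-Raphson formula: x_{n+1} = x_n - f(x_n)/f'(x_n)

Iteration 1:
  f(0.300000) = -4.413000
  f'(0.300000) = 6.670000
  x_1 = 0.300000 - (-4.413000)/6.670000 = 0.961619
Iteration 2:
  f(0.961619) = 2.434543
  f'(0.961619) = 14.467088
  x_2 = 0.961619 - 2.434543/14.467088 = 0.793338
Iteration 3:
  f(0.793338) = 0.190204
  f'(0.793338) = 12.234856
  x_3 = 0.793338 - 0.190204/12.234856 = 0.777792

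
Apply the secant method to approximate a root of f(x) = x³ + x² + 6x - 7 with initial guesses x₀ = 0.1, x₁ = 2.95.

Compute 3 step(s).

f(x) = x³ + x² + 6x - 7
x₀ = 0.1, x₁ = 2.95

Secant formula: x_{n+1} = x_n - f(x_n)(x_n - x_{n-1})/(f(x_n) - f(x_{n-1}))

Iteration 1:
  f(0.100000) = -6.389000
  f(2.950000) = 45.074875
  x_2 = 2.950000 - 45.074875×(2.950000 - 0.100000)/(45.074875 - (-6.389000))
       = 0.453814
Iteration 2:
  f(2.950000) = 45.074875
  f(0.453814) = -3.977706
  x_3 = 0.453814 - (-3.977706)×(0.453814 - 2.950000)/(-3.977706 - 45.074875)
       = 0.656232
Iteration 3:
  f(0.453814) = -3.977706
  f(0.656232) = -2.349372
  x_4 = 0.656232 - (-2.349372)×(0.656232 - 0.453814)/(-2.349372 - (-3.977706))
       = 0.948281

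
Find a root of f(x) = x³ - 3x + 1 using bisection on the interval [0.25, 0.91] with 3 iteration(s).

f(x) = x³ - 3x + 1
Initial interval: [0.25, 0.91]

Iteration 1:
  c_1 = (0.250000 + 0.910000)/2 = 0.580000
  f(c_1) = f(0.580000) = -0.544888
  f(a) × f(c) < 0, new interval: [0.250000, 0.580000]
Iteration 2:
  c_2 = (0.250000 + 0.580000)/2 = 0.415000
  f(c_2) = f(0.415000) = -0.173527
  f(a) × f(c) < 0, new interval: [0.250000, 0.415000]
Iteration 3:
  c_3 = (0.250000 + 0.415000)/2 = 0.332500
  f(c_3) = f(0.332500) = 0.039260
  f(a) × f(c) ≥ 0, new interval: [0.332500, 0.415000]

After 3 iteration(s), the approximation is c_3 = 0.332500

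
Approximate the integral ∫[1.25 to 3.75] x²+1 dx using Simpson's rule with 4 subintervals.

f(x) = x²+1
a = 1.25, b = 3.75, n = 4
h = (b - a)/n = 0.625000

Simpson's rule: (h/3)[f(x₀) + 4f(x₁) + 2f(x₂) + ... + f(xₙ)]

x_0 = 1.2500, f(x_0) = 2.562500, coefficient = 1
x_1 = 1.8750, f(x_1) = 4.515625, coefficient = 4
x_2 = 2.5000, f(x_2) = 7.250000, coefficient = 2
x_3 = 3.1250, f(x_3) = 10.765625, coefficient = 4
x_4 = 3.7500, f(x_4) = 15.062500, coefficient = 1

I ≈ (0.625000/3) × 93.250000 = 19.427083
Exact value: 19.427083
Error: 0.000000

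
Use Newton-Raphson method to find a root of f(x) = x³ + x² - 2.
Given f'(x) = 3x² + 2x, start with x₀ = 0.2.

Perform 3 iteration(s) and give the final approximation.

f(x) = x³ + x² - 2
f'(x) = 3x² + 2x
x₀ = 0.2

Newton-Raphson formula: x_{n+1} = x_n - f(x_n)/f'(x_n)

Iteration 1:
  f(0.200000) = -1.952000
  f'(0.200000) = 0.520000
  x_1 = 0.200000 - (-1.952000)/0.520000 = 3.953846
Iteration 2:
  f(3.953846) = 75.442979
  f'(3.953846) = 54.806391
  x_2 = 3.953846 - 75.442979/54.806391 = 2.577310
Iteration 3:
  f(2.577310) = 21.762377
  f'(2.577310) = 25.082200
  x_3 = 2.577310 - 21.762377/25.082200 = 1.709668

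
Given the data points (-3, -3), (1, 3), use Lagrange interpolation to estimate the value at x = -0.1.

Lagrange interpolation formula:
P(x) = Σ yᵢ × Lᵢ(x)
where Lᵢ(x) = Π_{j≠i} (x - xⱼ)/(xᵢ - xⱼ)

L_0(-0.1) = (-0.1 - 1)/(-3 - 1) = 0.275000
L_1(-0.1) = (-0.1 - (-3))/(1 - (-3)) = 0.725000

P(-0.1) = (-3)×L_0(-0.1) + 3×L_1(-0.1)
P(-0.1) = 1.350000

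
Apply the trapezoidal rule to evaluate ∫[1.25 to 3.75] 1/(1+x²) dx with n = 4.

f(x) = 1/(1+x²)
a = 1.25, b = 3.75, n = 4
h = (b - a)/n = 0.625000

Trapezoidal rule: (h/2)[f(x₀) + 2f(x₁) + 2f(x₂) + ... + f(xₙ)]

x_0 = 1.2500, f(x_0) = 0.390244, coefficient = 1
x_1 = 1.8750, f(x_1) = 0.221453, coefficient = 2
x_2 = 2.5000, f(x_2) = 0.137931, coefficient = 2
x_3 = 3.1250, f(x_3) = 0.092888, coefficient = 2
x_4 = 3.7500, f(x_4) = 0.066390, coefficient = 1

I ≈ (0.625000/2) × 1.361179 = 0.425368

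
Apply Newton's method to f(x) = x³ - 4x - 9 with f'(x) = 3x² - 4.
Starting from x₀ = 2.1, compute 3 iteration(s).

f(x) = x³ - 4x - 9
f'(x) = 3x² - 4
x₀ = 2.1

Newton-Raphson formula: x_{n+1} = x_n - f(x_n)/f'(x_n)

Iteration 1:
  f(2.100000) = -8.139000
  f'(2.100000) = 9.230000
  x_1 = 2.100000 - (-8.139000)/9.230000 = 2.981798
Iteration 2:
  f(2.981798) = 5.584341
  f'(2.981798) = 22.673367
  x_2 = 2.981798 - 5.584341/22.673367 = 2.735503
Iteration 3:
  f(2.735503) = 0.527699
  f'(2.735503) = 18.448935
  x_3 = 2.735503 - 0.527699/18.448935 = 2.706900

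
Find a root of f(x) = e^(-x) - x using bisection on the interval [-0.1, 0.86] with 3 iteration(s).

f(x) = e^(-x) - x
Initial interval: [-0.1, 0.86]

Iteration 1:
  c_1 = (-0.100000 + 0.860000)/2 = 0.380000
  f(c_1) = f(0.380000) = 0.303861
  f(a) × f(c) ≥ 0, new interval: [0.380000, 0.860000]
Iteration 2:
  c_2 = (0.380000 + 0.860000)/2 = 0.620000
  f(c_2) = f(0.620000) = -0.082056
  f(a) × f(c) < 0, new interval: [0.380000, 0.620000]
Iteration 3:
  c_3 = (0.380000 + 0.620000)/2 = 0.500000
  f(c_3) = f(0.500000) = 0.106531
  f(a) × f(c) ≥ 0, new interval: [0.500000, 0.620000]

After 3 iteration(s), the approximation is c_3 = 0.500000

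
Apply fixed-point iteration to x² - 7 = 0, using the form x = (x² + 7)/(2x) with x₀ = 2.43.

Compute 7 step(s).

Equation: x² - 7 = 0
Fixed-point form: x = (x² + 7)/(2x)
x₀ = 2.43

x_1 = g(2.430000) = 2.655329
x_2 = g(2.655329) = 2.645769
x_3 = g(2.645769) = 2.645751
x_4 = g(2.645751) = 2.645751
x_5 = g(2.645751) = 2.645751
x_6 = g(2.645751) = 2.645751
x_7 = g(2.645751) = 2.645751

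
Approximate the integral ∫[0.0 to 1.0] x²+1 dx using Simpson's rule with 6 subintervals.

f(x) = x²+1
a = 0.0, b = 1.0, n = 6
h = (b - a)/n = 0.166667

Simpson's rule: (h/3)[f(x₀) + 4f(x₁) + 2f(x₂) + ... + f(xₙ)]

x_0 = 0.0000, f(x_0) = 1.000000, coefficient = 1
x_1 = 0.1667, f(x_1) = 1.027778, coefficient = 4
x_2 = 0.3333, f(x_2) = 1.111111, coefficient = 2
x_3 = 0.5000, f(x_3) = 1.250000, coefficient = 4
x_4 = 0.6667, f(x_4) = 1.444444, coefficient = 2
x_5 = 0.8333, f(x_5) = 1.694444, coefficient = 4
x_6 = 1.0000, f(x_6) = 2.000000, coefficient = 1

I ≈ (0.166667/3) × 24.000000 = 1.333333
Exact value: 1.333333
Error: 0.000000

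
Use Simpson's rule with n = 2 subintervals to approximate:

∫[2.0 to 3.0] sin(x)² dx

f(x) = sin(x)²
a = 2.0, b = 3.0, n = 2
h = (b - a)/n = 0.500000

Simpson's rule: (h/3)[f(x₀) + 4f(x₁) + 2f(x₂) + ... + f(xₙ)]

x_0 = 2.0000, f(x_0) = 0.826822, coefficient = 1
x_1 = 2.5000, f(x_1) = 0.358169, coefficient = 4
x_2 = 3.0000, f(x_2) = 0.019915, coefficient = 1

I ≈ (0.500000/3) × 2.279412 = 0.379902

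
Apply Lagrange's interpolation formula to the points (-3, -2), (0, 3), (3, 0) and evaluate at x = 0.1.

Lagrange interpolation formula:
P(x) = Σ yᵢ × Lᵢ(x)
where Lᵢ(x) = Π_{j≠i} (x - xⱼ)/(xᵢ - xⱼ)

L_0(0.1) = (0.1 - 0)/(-3 - 0) × (0.1 - 3)/(-3 - 3) = -0.016111
L_1(0.1) = (0.1 - (-3))/(0 - (-3)) × (0.1 - 3)/(0 - 3) = 0.998889
L_2(0.1) = (0.1 - (-3))/(3 - (-3)) × (0.1 - 0)/(3 - 0) = 0.017222

P(0.1) = (-2)×L_0(0.1) + 3×L_1(0.1) + 0×L_2(0.1)
P(0.1) = 3.028889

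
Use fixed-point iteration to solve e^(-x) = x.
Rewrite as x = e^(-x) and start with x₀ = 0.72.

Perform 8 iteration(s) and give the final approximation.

Equation: e^(-x) = x
Fixed-point form: x = e^(-x)
x₀ = 0.72

x_1 = g(0.720000) = 0.486752
x_2 = g(0.486752) = 0.614619
x_3 = g(0.614619) = 0.540847
x_4 = g(0.540847) = 0.582255
x_5 = g(0.582255) = 0.558637
x_6 = g(0.558637) = 0.571988
x_7 = g(0.571988) = 0.564402
x_8 = g(0.564402) = 0.568700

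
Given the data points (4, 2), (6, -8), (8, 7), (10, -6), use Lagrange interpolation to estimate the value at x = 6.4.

Lagrange interpolation formula:
P(x) = Σ yᵢ × Lᵢ(x)
where Lᵢ(x) = Π_{j≠i} (x - xⱼ)/(xᵢ - xⱼ)

L_0(6.4) = (6.4 - 6)/(4 - 6) × (6.4 - 8)/(4 - 8) × (6.4 - 10)/(4 - 10) = -0.048000
L_1(6.4) = (6.4 - 4)/(6 - 4) × (6.4 - 8)/(6 - 8) × (6.4 - 10)/(6 - 10) = 0.864000
L_2(6.4) = (6.4 - 4)/(8 - 4) × (6.4 - 6)/(8 - 6) × (6.4 - 10)/(8 - 10) = 0.216000
L_3(6.4) = (6.4 - 4)/(10 - 4) × (6.4 - 6)/(10 - 6) × (6.4 - 8)/(10 - 8) = -0.032000

P(6.4) = 2×L_0(6.4) + (-8)×L_1(6.4) + 7×L_2(6.4) + (-6)×L_3(6.4)
P(6.4) = -5.304000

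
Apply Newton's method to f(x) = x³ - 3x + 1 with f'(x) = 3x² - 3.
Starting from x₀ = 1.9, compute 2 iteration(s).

f(x) = x³ - 3x + 1
f'(x) = 3x² - 3
x₀ = 1.9

Newton-Raphson formula: x_{n+1} = x_n - f(x_n)/f'(x_n)

Iteration 1:
  f(1.900000) = 2.159000
  f'(1.900000) = 7.830000
  x_1 = 1.900000 - 2.159000/7.830000 = 1.624266
Iteration 2:
  f(1.624266) = 0.412404
  f'(1.624266) = 4.914717
  x_2 = 1.624266 - 0.412404/4.914717 = 1.540354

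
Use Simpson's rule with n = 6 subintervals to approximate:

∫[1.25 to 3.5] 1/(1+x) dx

f(x) = 1/(1+x)
a = 1.25, b = 3.5, n = 6
h = (b - a)/n = 0.375000

Simpson's rule: (h/3)[f(x₀) + 4f(x₁) + 2f(x₂) + ... + f(xₙ)]

x_0 = 1.2500, f(x_0) = 0.444444, coefficient = 1
x_1 = 1.6250, f(x_1) = 0.380952, coefficient = 4
x_2 = 2.0000, f(x_2) = 0.333333, coefficient = 2
x_3 = 2.3750, f(x_3) = 0.296296, coefficient = 4
x_4 = 2.7500, f(x_4) = 0.266667, coefficient = 2
x_5 = 3.1250, f(x_5) = 0.242424, coefficient = 4
x_6 = 3.5000, f(x_6) = 0.222222, coefficient = 1

I ≈ (0.375000/3) × 5.545358 = 0.693170
Exact value: 0.693147
Error: 0.000023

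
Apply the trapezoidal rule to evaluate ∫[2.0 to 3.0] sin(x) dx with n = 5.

f(x) = sin(x)
a = 2.0, b = 3.0, n = 5
h = (b - a)/n = 0.200000

Trapezoidal rule: (h/2)[f(x₀) + 2f(x₁) + 2f(x₂) + ... + f(xₙ)]

x_0 = 2.0000, f(x_0) = 0.909297, coefficient = 1
x_1 = 2.2000, f(x_1) = 0.808496, coefficient = 2
x_2 = 2.4000, f(x_2) = 0.675463, coefficient = 2
x_3 = 2.6000, f(x_3) = 0.515501, coefficient = 2
x_4 = 2.8000, f(x_4) = 0.334988, coefficient = 2
x_5 = 3.0000, f(x_5) = 0.141120, coefficient = 1

I ≈ (0.200000/2) × 5.719316 = 0.571932
Exact value: 0.573846
Error: 0.001914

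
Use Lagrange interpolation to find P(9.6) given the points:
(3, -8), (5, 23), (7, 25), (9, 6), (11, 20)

Lagrange interpolation formula:
P(x) = Σ yᵢ × Lᵢ(x)
where Lᵢ(x) = Π_{j≠i} (x - xⱼ)/(xᵢ - xⱼ)

L_0(9.6) = (9.6 - 5)/(3 - 5) × (9.6 - 7)/(3 - 7) × (9.6 - 9)/(3 - 9) × (9.6 - 11)/(3 - 11) = -0.026162
L_1(9.6) = (9.6 - 3)/(5 - 3) × (9.6 - 7)/(5 - 7) × (9.6 - 9)/(5 - 9) × (9.6 - 11)/(5 - 11) = 0.150150
L_2(9.6) = (9.6 - 3)/(7 - 3) × (9.6 - 5)/(7 - 5) × (9.6 - 9)/(7 - 9) × (9.6 - 11)/(7 - 11) = -0.398475
L_3(9.6) = (9.6 - 3)/(9 - 3) × (9.6 - 5)/(9 - 5) × (9.6 - 7)/(9 - 7) × (9.6 - 11)/(9 - 11) = 1.151150
L_4(9.6) = (9.6 - 3)/(11 - 3) × (9.6 - 5)/(11 - 5) × (9.6 - 7)/(11 - 7) × (9.6 - 9)/(11 - 9) = 0.123337

P(9.6) = (-8)×L_0(9.6) + 23×L_1(9.6) + 25×L_2(9.6) + 6×L_3(9.6) + 20×L_4(9.6)
P(9.6) = 3.074525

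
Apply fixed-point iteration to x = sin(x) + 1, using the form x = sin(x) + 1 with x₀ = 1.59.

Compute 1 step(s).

Equation: x = sin(x) + 1
Fixed-point form: x = sin(x) + 1
x₀ = 1.59

x_1 = g(1.590000) = 1.999816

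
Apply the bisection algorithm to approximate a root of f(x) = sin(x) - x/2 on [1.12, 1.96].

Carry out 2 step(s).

f(x) = sin(x) - x/2
Initial interval: [1.12, 1.96]

Iteration 1:
  c_1 = (1.120000 + 1.960000)/2 = 1.540000
  f(c_1) = f(1.540000) = 0.229526
  f(a) × f(c) ≥ 0, new interval: [1.540000, 1.960000]
Iteration 2:
  c_2 = (1.540000 + 1.960000)/2 = 1.750000
  f(c_2) = f(1.750000) = 0.108986
  f(a) × f(c) ≥ 0, new interval: [1.750000, 1.960000]

After 2 iteration(s), the approximation is c_2 = 1.750000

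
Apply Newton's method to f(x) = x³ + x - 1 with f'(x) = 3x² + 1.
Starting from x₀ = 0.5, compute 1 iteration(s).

f(x) = x³ + x - 1
f'(x) = 3x² + 1
x₀ = 0.5

Newton-Raphson formula: x_{n+1} = x_n - f(x_n)/f'(x_n)

Iteration 1:
  f(0.500000) = -0.375000
  f'(0.500000) = 1.750000
  x_1 = 0.500000 - (-0.375000)/1.750000 = 0.714286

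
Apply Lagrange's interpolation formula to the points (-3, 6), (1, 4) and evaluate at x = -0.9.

Lagrange interpolation formula:
P(x) = Σ yᵢ × Lᵢ(x)
where Lᵢ(x) = Π_{j≠i} (x - xⱼ)/(xᵢ - xⱼ)

L_0(-0.9) = (-0.9 - 1)/(-3 - 1) = 0.475000
L_1(-0.9) = (-0.9 - (-3))/(1 - (-3)) = 0.525000

P(-0.9) = 6×L_0(-0.9) + 4×L_1(-0.9)
P(-0.9) = 4.950000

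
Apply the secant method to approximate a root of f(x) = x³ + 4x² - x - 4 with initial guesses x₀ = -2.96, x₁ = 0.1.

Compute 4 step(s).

f(x) = x³ + 4x² - x - 4
x₀ = -2.96, x₁ = 0.1

Secant formula: x_{n+1} = x_n - f(x_n)(x_n - x_{n-1})/(f(x_n) - f(x_{n-1}))

Iteration 1:
  f(-2.960000) = 8.072064
  f(0.100000) = -4.059000
  x_2 = 0.100000 - (-4.059000)×(0.100000 - (-2.960000))/(-4.059000 - 8.072064)
       = -0.923862
Iteration 2:
  f(0.100000) = -4.059000
  f(-0.923862) = -0.450587
  x_3 = -0.923862 - (-0.450587)×(-0.923862 - 0.100000)/(-0.450587 - (-4.059000))
       = -1.051713
Iteration 3:
  f(-0.923862) = -0.450587
  f(-1.051713) = 0.312817
  x_4 = -1.051713 - 0.312817×(-1.051713 - (-0.923862))/(0.312817 - (-0.450587))
       = -0.999324
Iteration 4:
  f(-1.051713) = 0.312817
  f(-0.999324) = -0.004053
  x_5 = -0.999324 - (-0.004053)×(-0.999324 - (-1.051713))/(-0.004053 - 0.312817)
       = -0.999995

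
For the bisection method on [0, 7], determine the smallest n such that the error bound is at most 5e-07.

We need (b-a)/2^n ≤ 5e-07
(7 - 0)/2^n ≤ 5e-07
7/2^n ≤ 5e-07
2^n ≥ 14000000
n ≥ log₂(14000000) = 23.74
n ≥ 24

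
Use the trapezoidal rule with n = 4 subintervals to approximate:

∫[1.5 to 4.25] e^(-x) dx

f(x) = e^(-x)
a = 1.5, b = 4.25, n = 4
h = (b - a)/n = 0.687500

Trapezoidal rule: (h/2)[f(x₀) + 2f(x₁) + 2f(x₂) + ... + f(xₙ)]

x_0 = 1.5000, f(x_0) = 0.223130, coefficient = 1
x_1 = 2.1875, f(x_1) = 0.112197, coefficient = 2
x_2 = 2.8750, f(x_2) = 0.056416, coefficient = 2
x_3 = 3.5625, f(x_3) = 0.028368, coefficient = 2
x_4 = 4.2500, f(x_4) = 0.014264, coefficient = 1

I ≈ (0.687500/2) × 0.631356 = 0.217029
Exact value: 0.208866
Error: 0.008163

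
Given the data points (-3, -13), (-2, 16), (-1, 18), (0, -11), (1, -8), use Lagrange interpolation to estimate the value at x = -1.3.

Lagrange interpolation formula:
P(x) = Σ yᵢ × Lᵢ(x)
where Lᵢ(x) = Π_{j≠i} (x - xⱼ)/(xᵢ - xⱼ)

L_0(-1.3) = (-1.3 - (-2))/(-3 - (-2)) × (-1.3 - (-1))/(-3 - (-1)) × (-1.3 - 0)/(-3 - 0) × (-1.3 - 1)/(-3 - 1) = -0.026163
L_1(-1.3) = (-1.3 - (-3))/(-2 - (-3)) × (-1.3 - (-1))/(-2 - (-1)) × (-1.3 - 0)/(-2 - 0) × (-1.3 - 1)/(-2 - 1) = 0.254150
L_2(-1.3) = (-1.3 - (-3))/(-1 - (-3)) × (-1.3 - (-2))/(-1 - (-2)) × (-1.3 - 0)/(-1 - 0) × (-1.3 - 1)/(-1 - 1) = 0.889525
L_3(-1.3) = (-1.3 - (-3))/(0 - (-3)) × (-1.3 - (-2))/(0 - (-2)) × (-1.3 - (-1))/(0 - (-1)) × (-1.3 - 1)/(0 - 1) = -0.136850
L_4(-1.3) = (-1.3 - (-3))/(1 - (-3)) × (-1.3 - (-2))/(1 - (-2)) × (-1.3 - (-1))/(1 - (-1)) × (-1.3 - 0)/(1 - 0) = 0.019338

P(-1.3) = (-13)×L_0(-1.3) + 16×L_1(-1.3) + 18×L_2(-1.3) + (-11)×L_3(-1.3) + (-8)×L_4(-1.3)
P(-1.3) = 21.768612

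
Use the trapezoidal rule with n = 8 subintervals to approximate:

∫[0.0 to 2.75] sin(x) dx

f(x) = sin(x)
a = 0.0, b = 2.75, n = 8
h = (b - a)/n = 0.343750

Trapezoidal rule: (h/2)[f(x₀) + 2f(x₁) + 2f(x₂) + ... + f(xₙ)]

x_0 = 0.0000, f(x_0) = 0.000000, coefficient = 1
x_1 = 0.3438, f(x_1) = 0.337020, coefficient = 2
x_2 = 0.6875, f(x_2) = 0.634607, coefficient = 2
x_3 = 1.0312, f(x_3) = 0.857942, coefficient = 2
x_4 = 1.3750, f(x_4) = 0.980893, coefficient = 2
x_5 = 1.7188, f(x_5) = 0.989075, coefficient = 2
x_6 = 2.0625, f(x_6) = 0.881530, coefficient = 2
x_7 = 2.4062, f(x_7) = 0.670841, coefficient = 2
x_8 = 2.7500, f(x_8) = 0.381661, coefficient = 1

I ≈ (0.343750/2) × 11.085477 = 1.905316
Exact value: 1.924302
Error: 0.018986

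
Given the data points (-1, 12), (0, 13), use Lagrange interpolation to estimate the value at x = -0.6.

Lagrange interpolation formula:
P(x) = Σ yᵢ × Lᵢ(x)
where Lᵢ(x) = Π_{j≠i} (x - xⱼ)/(xᵢ - xⱼ)

L_0(-0.6) = (-0.6 - 0)/(-1 - 0) = 0.600000
L_1(-0.6) = (-0.6 - (-1))/(0 - (-1)) = 0.400000

P(-0.6) = 12×L_0(-0.6) + 13×L_1(-0.6)
P(-0.6) = 12.400000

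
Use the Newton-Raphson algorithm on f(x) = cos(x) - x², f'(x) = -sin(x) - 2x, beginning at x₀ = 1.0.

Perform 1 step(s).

f(x) = cos(x) - x²
f'(x) = -sin(x) - 2x
x₀ = 1.0

Newton-Raphson formula: x_{n+1} = x_n - f(x_n)/f'(x_n)

Iteration 1:
  f(1.000000) = -0.459698
  f'(1.000000) = -2.841471
  x_1 = 1.000000 - (-0.459698)/(-2.841471) = 0.838218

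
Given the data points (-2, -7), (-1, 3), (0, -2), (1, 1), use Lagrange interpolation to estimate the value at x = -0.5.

Lagrange interpolation formula:
P(x) = Σ yᵢ × Lᵢ(x)
where Lᵢ(x) = Π_{j≠i} (x - xⱼ)/(xᵢ - xⱼ)

L_0(-0.5) = (-0.5 - (-1))/(-2 - (-1)) × (-0.5 - 0)/(-2 - 0) × (-0.5 - 1)/(-2 - 1) = -0.062500
L_1(-0.5) = (-0.5 - (-2))/(-1 - (-2)) × (-0.5 - 0)/(-1 - 0) × (-0.5 - 1)/(-1 - 1) = 0.562500
L_2(-0.5) = (-0.5 - (-2))/(0 - (-2)) × (-0.5 - (-1))/(0 - (-1)) × (-0.5 - 1)/(0 - 1) = 0.562500
L_3(-0.5) = (-0.5 - (-2))/(1 - (-2)) × (-0.5 - (-1))/(1 - (-1)) × (-0.5 - 0)/(1 - 0) = -0.062500

P(-0.5) = (-7)×L_0(-0.5) + 3×L_1(-0.5) + (-2)×L_2(-0.5) + 1×L_3(-0.5)
P(-0.5) = 0.937500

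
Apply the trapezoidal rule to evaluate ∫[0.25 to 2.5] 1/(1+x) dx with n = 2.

f(x) = 1/(1+x)
a = 0.25, b = 2.5, n = 2
h = (b - a)/n = 1.125000

Trapezoidal rule: (h/2)[f(x₀) + 2f(x₁) + 2f(x₂) + ... + f(xₙ)]

x_0 = 0.2500, f(x_0) = 0.800000, coefficient = 1
x_1 = 1.3750, f(x_1) = 0.421053, coefficient = 2
x_2 = 2.5000, f(x_2) = 0.285714, coefficient = 1

I ≈ (1.125000/2) × 1.927820 = 1.084398
Exact value: 1.029619
Error: 0.054779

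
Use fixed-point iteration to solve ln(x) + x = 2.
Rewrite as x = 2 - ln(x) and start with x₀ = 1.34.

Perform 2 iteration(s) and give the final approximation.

Equation: ln(x) + x = 2
Fixed-point form: x = 2 - ln(x)
x₀ = 1.34

x_1 = g(1.340000) = 1.707330
x_2 = g(1.707330) = 1.465069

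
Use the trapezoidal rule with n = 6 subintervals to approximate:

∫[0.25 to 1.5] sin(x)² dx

f(x) = sin(x)²
a = 0.25, b = 1.5, n = 6
h = (b - a)/n = 0.208333

Trapezoidal rule: (h/2)[f(x₀) + 2f(x₁) + 2f(x₂) + ... + f(xₙ)]

x_0 = 0.2500, f(x_0) = 0.061209, coefficient = 1
x_1 = 0.4583, f(x_1) = 0.195766, coefficient = 2
x_2 = 0.6667, f(x_2) = 0.382381, coefficient = 2
x_3 = 0.8750, f(x_3) = 0.589123, coefficient = 2
x_4 = 1.0833, f(x_4) = 0.780615, coefficient = 2
x_5 = 1.2917, f(x_5) = 0.924089, coefficient = 2
x_6 = 1.5000, f(x_6) = 0.994996, coefficient = 1

I ≈ (0.208333/2) × 6.800152 = 0.708349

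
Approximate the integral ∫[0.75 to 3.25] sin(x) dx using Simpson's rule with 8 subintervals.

f(x) = sin(x)
a = 0.75, b = 3.25, n = 8
h = (b - a)/n = 0.312500

Simpson's rule: (h/3)[f(x₀) + 4f(x₁) + 2f(x₂) + ... + f(xₙ)]

x_0 = 0.7500, f(x_0) = 0.681639, coefficient = 1
x_1 = 1.0625, f(x_1) = 0.873575, coefficient = 4
x_2 = 1.3750, f(x_2) = 0.980893, coefficient = 2
x_3 = 1.6875, f(x_3) = 0.993198, coefficient = 4
x_4 = 2.0000, f(x_4) = 0.909297, coefficient = 2
x_5 = 2.3125, f(x_5) = 0.737319, coefficient = 4
x_6 = 2.6250, f(x_6) = 0.493920, coefficient = 2
x_7 = 2.9375, f(x_7) = 0.202679, coefficient = 4
x_8 = 3.2500, f(x_8) = -0.108195, coefficient = 1

I ≈ (0.312500/3) × 16.568746 = 1.725911
Exact value: 1.725819
Error: 0.000093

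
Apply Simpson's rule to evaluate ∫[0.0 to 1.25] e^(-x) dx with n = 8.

f(x) = e^(-x)
a = 0.0, b = 1.25, n = 8
h = (b - a)/n = 0.156250

Simpson's rule: (h/3)[f(x₀) + 4f(x₁) + 2f(x₂) + ... + f(xₙ)]

x_0 = 0.0000, f(x_0) = 1.000000, coefficient = 1
x_1 = 0.1562, f(x_1) = 0.855345, coefficient = 4
x_2 = 0.3125, f(x_2) = 0.731616, coefficient = 2
x_3 = 0.4688, f(x_3) = 0.625784, coefficient = 4
x_4 = 0.6250, f(x_4) = 0.535261, coefficient = 2
x_5 = 0.7812, f(x_5) = 0.457833, coefficient = 4
x_6 = 0.9375, f(x_6) = 0.391606, coefficient = 2
x_7 = 1.0938, f(x_7) = 0.334958, coefficient = 4
x_8 = 1.2500, f(x_8) = 0.286505, coefficient = 1

I ≈ (0.156250/3) × 13.699153 = 0.713498
Exact value: 0.713495
Error: 0.000002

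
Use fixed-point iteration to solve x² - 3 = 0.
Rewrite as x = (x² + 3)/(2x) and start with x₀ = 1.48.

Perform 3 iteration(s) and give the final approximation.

Equation: x² - 3 = 0
Fixed-point form: x = (x² + 3)/(2x)
x₀ = 1.48

x_1 = g(1.480000) = 1.753514
x_2 = g(1.753514) = 1.732182
x_3 = g(1.732182) = 1.732051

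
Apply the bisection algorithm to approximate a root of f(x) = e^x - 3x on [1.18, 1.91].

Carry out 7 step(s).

f(x) = e^x - 3x
Initial interval: [1.18, 1.91]

Iteration 1:
  c_1 = (1.180000 + 1.910000)/2 = 1.545000
  f(c_1) = f(1.545000) = 0.052972
  f(a) × f(c) < 0, new interval: [1.180000, 1.545000]
Iteration 2:
  c_2 = (1.180000 + 1.545000)/2 = 1.362500
  f(c_2) = f(1.362500) = -0.181554
  f(a) × f(c) ≥ 0, new interval: [1.362500, 1.545000]
Iteration 3:
  c_3 = (1.362500 + 1.545000)/2 = 1.453750
  f(c_3) = f(1.453750) = -0.082119
  f(a) × f(c) ≥ 0, new interval: [1.453750, 1.545000]
Iteration 4:
  c_4 = (1.453750 + 1.545000)/2 = 1.499375
  f(c_4) = f(1.499375) = -0.019236
  f(a) × f(c) ≥ 0, new interval: [1.499375, 1.545000]
Iteration 5:
  c_5 = (1.499375 + 1.545000)/2 = 1.522187
  f(c_5) = f(1.522187) = 0.015675
  f(a) × f(c) < 0, new interval: [1.499375, 1.522187]
Iteration 6:
  c_6 = (1.499375 + 1.522187)/2 = 1.510781
  f(c_6) = f(1.510781) = -0.002075
  f(a) × f(c) ≥ 0, new interval: [1.510781, 1.522187]
Iteration 7:
  c_7 = (1.510781 + 1.522187)/2 = 1.516484
  f(c_7) = f(1.516484) = 0.006726
  f(a) × f(c) < 0, new interval: [1.510781, 1.516484]

After 7 iteration(s), the approximation is c_7 = 1.516484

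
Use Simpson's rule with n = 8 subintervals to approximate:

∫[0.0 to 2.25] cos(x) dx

f(x) = cos(x)
a = 0.0, b = 2.25, n = 8
h = (b - a)/n = 0.281250

Simpson's rule: (h/3)[f(x₀) + 4f(x₁) + 2f(x₂) + ... + f(xₙ)]

x_0 = 0.0000, f(x_0) = 1.000000, coefficient = 1
x_1 = 0.2812, f(x_1) = 0.960709, coefficient = 4
x_2 = 0.5625, f(x_2) = 0.845924, coefficient = 2
x_3 = 0.8438, f(x_3) = 0.664666, coefficient = 4
x_4 = 1.1250, f(x_4) = 0.431177, coefficient = 2
x_5 = 1.4062, f(x_5) = 0.163805, coefficient = 4
x_6 = 1.6875, f(x_6) = -0.116439, coefficient = 2
x_7 = 1.9688, f(x_7) = -0.387533, coefficient = 4
x_8 = 2.2500, f(x_8) = -0.628174, coefficient = 1

I ≈ (0.281250/3) × 8.299739 = 0.778101
Exact value: 0.778073
Error: 0.000027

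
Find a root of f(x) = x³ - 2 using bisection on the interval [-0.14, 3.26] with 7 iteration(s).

f(x) = x³ - 2
Initial interval: [-0.14, 3.26]

Iteration 1:
  c_1 = (-0.140000 + 3.260000)/2 = 1.560000
  f(c_1) = f(1.560000) = 1.796416
  f(a) × f(c) < 0, new interval: [-0.140000, 1.560000]
Iteration 2:
  c_2 = (-0.140000 + 1.560000)/2 = 0.710000
  f(c_2) = f(0.710000) = -1.642089
  f(a) × f(c) ≥ 0, new interval: [0.710000, 1.560000]
Iteration 3:
  c_3 = (0.710000 + 1.560000)/2 = 1.135000
  f(c_3) = f(1.135000) = -0.537865
  f(a) × f(c) ≥ 0, new interval: [1.135000, 1.560000]
Iteration 4:
  c_4 = (1.135000 + 1.560000)/2 = 1.347500
  f(c_4) = f(1.347500) = 0.446732
  f(a) × f(c) < 0, new interval: [1.135000, 1.347500]
Iteration 5:
  c_5 = (1.135000 + 1.347500)/2 = 1.241250
  f(c_5) = f(1.241250) = -0.087604
  f(a) × f(c) ≥ 0, new interval: [1.241250, 1.347500]
Iteration 6:
  c_6 = (1.241250 + 1.347500)/2 = 1.294375
  f(c_6) = f(1.294375) = 0.168604
  f(a) × f(c) < 0, new interval: [1.241250, 1.294375]
Iteration 7:
  c_7 = (1.241250 + 1.294375)/2 = 1.267812
  f(c_7) = f(1.267812) = 0.037817
  f(a) × f(c) < 0, new interval: [1.241250, 1.267812]

After 7 iteration(s), the approximation is c_7 = 1.267812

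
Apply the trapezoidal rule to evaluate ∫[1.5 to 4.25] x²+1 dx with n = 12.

f(x) = x²+1
a = 1.5, b = 4.25, n = 12
h = (b - a)/n = 0.229167

Trapezoidal rule: (h/2)[f(x₀) + 2f(x₁) + 2f(x₂) + ... + f(xₙ)]

x_0 = 1.5000, f(x_0) = 3.250000, coefficient = 1
x_1 = 1.7292, f(x_1) = 3.990017, coefficient = 2
x_2 = 1.9583, f(x_2) = 4.835069, coefficient = 2
x_3 = 2.1875, f(x_3) = 5.785156, coefficient = 2
x_4 = 2.4167, f(x_4) = 6.840278, coefficient = 2
x_5 = 2.6458, f(x_5) = 8.000434, coefficient = 2
x_6 = 2.8750, f(x_6) = 9.265625, coefficient = 2
x_7 = 3.1042, f(x_7) = 10.635851, coefficient = 2
x_8 = 3.3333, f(x_8) = 12.111111, coefficient = 2
x_9 = 3.5625, f(x_9) = 13.691406, coefficient = 2
x_10 = 3.7917, f(x_10) = 15.376736, coefficient = 2
x_11 = 4.0208, f(x_11) = 17.167101, coefficient = 2
x_12 = 4.2500, f(x_12) = 19.062500, coefficient = 1

I ≈ (0.229167/2) × 237.710069 = 27.237612
Exact value: 27.213542
Error: 0.024070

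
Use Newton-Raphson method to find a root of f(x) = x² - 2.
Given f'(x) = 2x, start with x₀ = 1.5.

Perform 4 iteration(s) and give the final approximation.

f(x) = x² - 2
f'(x) = 2x
x₀ = 1.5

Newton-Raphson formula: x_{n+1} = x_n - f(x_n)/f'(x_n)

Iteration 1:
  f(1.500000) = 0.250000
  f'(1.500000) = 3.000000
  x_1 = 1.500000 - 0.250000/3.000000 = 1.416667
Iteration 2:
  f(1.416667) = 0.006944
  f'(1.416667) = 2.833333
  x_2 = 1.416667 - 0.006944/2.833333 = 1.414216
Iteration 3:
  f(1.414216) = 0.000006
  f'(1.414216) = 2.828431
  x_3 = 1.414216 - 0.000006/2.828431 = 1.414214
Iteration 4:
  f(1.414214) = 0.000000
  f'(1.414214) = 2.828427
  x_4 = 1.414214 - 0.000000/2.828427 = 1.414214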